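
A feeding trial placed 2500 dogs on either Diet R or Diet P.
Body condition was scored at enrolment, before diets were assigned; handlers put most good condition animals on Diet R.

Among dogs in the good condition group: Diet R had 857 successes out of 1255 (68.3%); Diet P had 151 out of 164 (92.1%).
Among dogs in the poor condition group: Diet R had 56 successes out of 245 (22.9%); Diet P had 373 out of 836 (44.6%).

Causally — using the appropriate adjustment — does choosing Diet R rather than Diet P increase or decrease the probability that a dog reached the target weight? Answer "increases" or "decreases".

Diet P is higher inside every starting body condition stratum but Diet R is higher in aggregate. Whether to stratify depends on how starting body condition relates to the diet.
Starting body condition differs across diets for reasons unrelated to any effect of the diet itself, and it separately predicts the outcome — a classic confounder. We must compare within starting body condition levels.
Within each level — good condition: 68.3% vs 92.1%; poor condition: 22.9% vs 44.6% — Diet P is higher every time.

decreases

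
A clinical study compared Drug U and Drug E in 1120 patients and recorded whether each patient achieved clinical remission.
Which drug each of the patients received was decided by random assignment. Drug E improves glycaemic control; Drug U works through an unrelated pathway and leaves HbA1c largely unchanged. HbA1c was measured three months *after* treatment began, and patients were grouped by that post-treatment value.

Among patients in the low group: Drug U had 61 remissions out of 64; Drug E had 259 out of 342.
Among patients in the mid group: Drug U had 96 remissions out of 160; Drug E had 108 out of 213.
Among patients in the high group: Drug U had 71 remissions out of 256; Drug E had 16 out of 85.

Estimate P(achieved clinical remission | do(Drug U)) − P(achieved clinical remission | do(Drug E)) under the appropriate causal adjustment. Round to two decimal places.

-0.12

HbA1c lies on the pathway drug → HbA1c → outcome, so adjusting for it blocks the indirect effect. For the total causal effect of drug, use the unadjusted pooled rates.
The causal difference is the pooled difference: 0.475 − 0.598 = -0.123.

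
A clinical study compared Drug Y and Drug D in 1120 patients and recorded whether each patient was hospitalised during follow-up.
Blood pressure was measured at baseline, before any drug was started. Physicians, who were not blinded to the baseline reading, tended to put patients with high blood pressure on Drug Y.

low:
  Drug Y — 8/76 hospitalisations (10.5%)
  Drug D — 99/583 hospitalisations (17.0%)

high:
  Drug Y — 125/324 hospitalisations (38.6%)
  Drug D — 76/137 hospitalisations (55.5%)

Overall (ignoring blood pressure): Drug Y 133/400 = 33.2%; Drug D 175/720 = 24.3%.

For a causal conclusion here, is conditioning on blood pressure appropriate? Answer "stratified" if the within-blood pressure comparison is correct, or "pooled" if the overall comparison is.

stratified

The stratified and pooled comparisons disagree (Drug Y wins within each blood pressure; Drug D wins overall), so the answer turns on the causal role of blood pressure.
The imbalance in blood pressure arose from how patients were allocated, not from anything the drug did; and blood pressure independently affects the outcome. The pooled gap is confounded — condition on blood pressure.
Within each level — low: 10.5% vs 17.0%; high: 38.6% vs 55.5% — Drug Y is lower every time.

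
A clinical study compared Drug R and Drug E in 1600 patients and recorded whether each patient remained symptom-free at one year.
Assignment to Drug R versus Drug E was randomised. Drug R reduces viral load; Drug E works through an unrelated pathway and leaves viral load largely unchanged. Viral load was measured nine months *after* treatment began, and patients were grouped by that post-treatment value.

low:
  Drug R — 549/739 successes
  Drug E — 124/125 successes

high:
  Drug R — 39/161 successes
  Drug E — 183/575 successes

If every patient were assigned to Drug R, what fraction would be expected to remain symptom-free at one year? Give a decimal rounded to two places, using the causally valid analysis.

0.65

The viral load-specific comparison favours Drug E throughout, but the pooled figures favour Drug R. The question is whether to condition on viral load.
Stratifying would compare drugs among patients the drugs themselves sorted into viral load groups — a form of selection on an intermediate. The unconditioned pooled rates give the total causal effect.
So P(outcome | do(Drug R)) is just the pooled rate for Drug R: 588/900 = 0.653.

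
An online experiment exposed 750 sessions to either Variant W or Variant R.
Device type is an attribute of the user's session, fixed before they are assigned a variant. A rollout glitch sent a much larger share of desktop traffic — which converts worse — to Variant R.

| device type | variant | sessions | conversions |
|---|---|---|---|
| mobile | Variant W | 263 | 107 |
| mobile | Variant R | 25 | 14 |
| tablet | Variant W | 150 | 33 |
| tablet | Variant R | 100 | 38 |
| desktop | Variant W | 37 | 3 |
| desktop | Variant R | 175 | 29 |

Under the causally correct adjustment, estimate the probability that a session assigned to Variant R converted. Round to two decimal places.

0.39

The stratified and pooled comparisons disagree (Variant R wins within each device type; Variant W wins overall), so the answer turns on the causal role of device type.
Device type satisfies the back-door criterion: it is not a descendant of the variant, and it blocks the spurious path from variant to outcome. Adjusting for it (i.e., using the within-device type rates) gives the causal effect.
Standardising Variant R to the population device type mix: 0.384·14/25 + 0.333·38/100 + 0.283·29/175 = 0.389.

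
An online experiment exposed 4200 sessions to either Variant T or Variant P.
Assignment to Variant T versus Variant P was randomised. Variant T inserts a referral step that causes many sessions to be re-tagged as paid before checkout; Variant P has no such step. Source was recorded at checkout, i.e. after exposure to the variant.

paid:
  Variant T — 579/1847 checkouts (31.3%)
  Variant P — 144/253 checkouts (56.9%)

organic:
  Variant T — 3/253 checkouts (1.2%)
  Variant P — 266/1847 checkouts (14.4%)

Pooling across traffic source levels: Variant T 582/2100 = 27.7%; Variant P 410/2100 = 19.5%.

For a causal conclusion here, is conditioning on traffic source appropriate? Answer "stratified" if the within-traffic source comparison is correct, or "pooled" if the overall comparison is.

The distribution of traffic source is itself part of what the variant does — it is an intermediate outcome. Holding it fixed would remove that part of the effect; the total effect is the pooled difference.
Pooled: Variant T 27.7% vs Variant P 19.5%; Variant T is higher overall.

pooled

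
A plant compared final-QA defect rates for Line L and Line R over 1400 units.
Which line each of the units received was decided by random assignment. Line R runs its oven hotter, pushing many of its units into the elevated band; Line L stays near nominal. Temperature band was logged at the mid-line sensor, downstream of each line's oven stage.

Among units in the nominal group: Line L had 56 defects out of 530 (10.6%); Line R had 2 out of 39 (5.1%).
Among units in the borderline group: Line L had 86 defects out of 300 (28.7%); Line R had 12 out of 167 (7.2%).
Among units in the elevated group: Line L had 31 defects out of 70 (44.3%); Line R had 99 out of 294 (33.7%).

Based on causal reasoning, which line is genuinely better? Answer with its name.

Line L

Because the line influences in-process temperature band, in-process temperature band is a post-treatment mediator, not a confounder. Stratifying on it would bias the estimate; the causal effect is the crude pooled difference.
Pooled: Line L 19.2% vs Line R 22.6%; Line L is lower overall.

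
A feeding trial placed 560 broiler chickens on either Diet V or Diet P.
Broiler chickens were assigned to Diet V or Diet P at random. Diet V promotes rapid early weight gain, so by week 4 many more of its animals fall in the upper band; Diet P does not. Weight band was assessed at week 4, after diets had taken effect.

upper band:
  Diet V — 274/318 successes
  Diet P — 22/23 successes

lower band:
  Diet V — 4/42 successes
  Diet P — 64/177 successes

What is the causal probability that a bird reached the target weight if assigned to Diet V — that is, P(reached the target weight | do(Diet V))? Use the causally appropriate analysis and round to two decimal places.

0.77

Week-4 weight band lies on the pathway diet → week-4 weight band → outcome, so adjusting for it blocks the indirect effect. For the total causal effect of diet, use the unadjusted pooled rates.
So P(outcome | do(Diet V)) is just the pooled rate for Diet V: 278/360 = 0.772.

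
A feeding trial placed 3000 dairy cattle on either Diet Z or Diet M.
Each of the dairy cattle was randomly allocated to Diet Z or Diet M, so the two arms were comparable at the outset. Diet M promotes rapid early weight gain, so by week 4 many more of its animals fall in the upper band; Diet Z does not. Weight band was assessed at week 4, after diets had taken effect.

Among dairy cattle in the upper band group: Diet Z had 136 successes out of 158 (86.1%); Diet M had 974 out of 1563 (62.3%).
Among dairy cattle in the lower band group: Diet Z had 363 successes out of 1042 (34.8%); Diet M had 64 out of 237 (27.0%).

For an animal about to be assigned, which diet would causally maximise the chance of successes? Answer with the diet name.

Diet M

Week-4 weight band here is a post-treatment variable shaped by the diet; conditioning on it would introduce bias rather than remove it. The overall comparison is the causal one.
Pooled: Diet Z 41.6% vs Diet M 57.7%; Diet M is higher overall.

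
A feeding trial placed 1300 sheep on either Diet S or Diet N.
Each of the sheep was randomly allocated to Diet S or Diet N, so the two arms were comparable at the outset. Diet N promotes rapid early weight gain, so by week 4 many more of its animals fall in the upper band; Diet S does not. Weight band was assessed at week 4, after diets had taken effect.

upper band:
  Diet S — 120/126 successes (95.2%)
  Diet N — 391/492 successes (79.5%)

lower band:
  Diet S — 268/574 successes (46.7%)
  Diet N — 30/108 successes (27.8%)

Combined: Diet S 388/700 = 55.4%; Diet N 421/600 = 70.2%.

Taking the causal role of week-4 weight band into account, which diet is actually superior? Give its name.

Within every week-4 weight band level Diet S has the higher rate, yet pooled Diet N does — Simpson's reversal.
Stratifying would compare diets among sheep the diets themselves sorted into week-4 weight band groups — a form of selection on an intermediate. The unconditioned pooled rates give the total causal effect.
Pooled: Diet S 55.4% vs Diet N 70.2%; Diet N is higher overall.

Diet N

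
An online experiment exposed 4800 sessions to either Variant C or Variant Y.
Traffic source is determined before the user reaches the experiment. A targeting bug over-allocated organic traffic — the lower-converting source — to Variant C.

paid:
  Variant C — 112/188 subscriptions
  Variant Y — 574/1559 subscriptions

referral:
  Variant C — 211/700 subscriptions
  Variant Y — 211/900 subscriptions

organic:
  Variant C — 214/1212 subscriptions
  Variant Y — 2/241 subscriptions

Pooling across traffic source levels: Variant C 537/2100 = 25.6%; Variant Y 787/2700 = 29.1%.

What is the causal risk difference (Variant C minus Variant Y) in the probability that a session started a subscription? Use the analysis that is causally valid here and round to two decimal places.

+0.16

Traffic source differs across variants for reasons unrelated to any effect of the variant itself, and it separately predicts the outcome — a classic confounder. We must compare within traffic source levels.
Adjusting over the population distribution of traffic source: 0.364·(0.596−0.368) + 0.333·(0.301−0.234) + 0.303·(0.177−0.008) = +0.156.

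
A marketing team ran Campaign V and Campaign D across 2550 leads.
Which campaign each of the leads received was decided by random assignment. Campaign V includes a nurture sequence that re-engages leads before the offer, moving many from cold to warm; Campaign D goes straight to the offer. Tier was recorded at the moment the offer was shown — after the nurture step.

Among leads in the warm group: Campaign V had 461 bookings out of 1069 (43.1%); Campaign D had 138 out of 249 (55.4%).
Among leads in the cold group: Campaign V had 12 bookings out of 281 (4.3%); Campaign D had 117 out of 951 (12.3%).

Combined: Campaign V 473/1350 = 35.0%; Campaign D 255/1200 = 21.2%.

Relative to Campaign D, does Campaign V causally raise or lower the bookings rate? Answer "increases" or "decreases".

increases

The stratified and pooled comparisons disagree (Campaign D wins within each engagement tier; Campaign V wins overall), so the answer turns on the causal role of engagement tier.
The distribution of engagement tier is itself part of what the campaign does — it is an intermediate outcome. Holding it fixed would remove that part of the effect; the total effect is the pooled difference.
Pooled: Campaign V 35.0% vs Campaign D 21.2%; Campaign V is higher overall.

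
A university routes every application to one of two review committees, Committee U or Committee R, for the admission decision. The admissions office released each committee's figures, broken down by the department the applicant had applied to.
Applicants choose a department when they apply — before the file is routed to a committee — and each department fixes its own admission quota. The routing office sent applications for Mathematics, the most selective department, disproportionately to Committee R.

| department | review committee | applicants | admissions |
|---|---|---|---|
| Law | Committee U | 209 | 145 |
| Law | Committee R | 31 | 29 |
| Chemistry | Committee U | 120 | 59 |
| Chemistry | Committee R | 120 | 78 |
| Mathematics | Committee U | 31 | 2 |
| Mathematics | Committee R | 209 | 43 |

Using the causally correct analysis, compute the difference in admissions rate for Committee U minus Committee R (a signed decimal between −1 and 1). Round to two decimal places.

Within every department level Committee R has the higher rate, yet pooled Committee U does — Simpson's reversal.
Department satisfies the back-door criterion: it is not a descendant of the review committee, and it blocks the spurious path from review committee to outcome. Adjusting for it (i.e., using the within-department rates) gives the causal effect.
Adjusting over the population distribution of department: 0.333·(0.694−0.935) + 0.333·(0.492−0.650) + 0.333·(0.065−0.206) = -0.180.

-0.18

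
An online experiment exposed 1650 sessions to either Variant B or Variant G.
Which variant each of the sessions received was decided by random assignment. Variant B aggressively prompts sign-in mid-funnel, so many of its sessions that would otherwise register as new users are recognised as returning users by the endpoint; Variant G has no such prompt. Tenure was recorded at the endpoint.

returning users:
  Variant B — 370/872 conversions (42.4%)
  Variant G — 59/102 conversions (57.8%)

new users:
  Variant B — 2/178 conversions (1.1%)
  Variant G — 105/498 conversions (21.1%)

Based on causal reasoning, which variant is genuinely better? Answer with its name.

Variant B

User tenure here is a post-treatment variable shaped by the variant; conditioning on it would introduce bias rather than remove it. The overall comparison is the causal one.
Pooled: Variant B 35.4% vs Variant G 27.3%; Variant B is higher overall.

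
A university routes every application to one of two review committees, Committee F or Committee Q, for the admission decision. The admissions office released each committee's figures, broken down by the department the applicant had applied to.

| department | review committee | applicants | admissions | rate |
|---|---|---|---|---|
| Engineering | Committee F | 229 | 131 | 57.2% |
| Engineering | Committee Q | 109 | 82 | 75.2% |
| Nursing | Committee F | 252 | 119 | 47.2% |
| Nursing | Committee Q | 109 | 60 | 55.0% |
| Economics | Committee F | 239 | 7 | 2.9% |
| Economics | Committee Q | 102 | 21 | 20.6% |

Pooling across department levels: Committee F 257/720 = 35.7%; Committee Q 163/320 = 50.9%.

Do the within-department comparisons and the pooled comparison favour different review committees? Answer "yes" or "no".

no

Within each department level (Engineering 57.2% vs 75.2%; Nursing 47.2% vs 55.0%; Economics 2.9% vs 20.6%), Committee Q has the higher rate every time. Pooled: 35.7% vs 50.9% — Committee Q has the higher rate overall. They agree.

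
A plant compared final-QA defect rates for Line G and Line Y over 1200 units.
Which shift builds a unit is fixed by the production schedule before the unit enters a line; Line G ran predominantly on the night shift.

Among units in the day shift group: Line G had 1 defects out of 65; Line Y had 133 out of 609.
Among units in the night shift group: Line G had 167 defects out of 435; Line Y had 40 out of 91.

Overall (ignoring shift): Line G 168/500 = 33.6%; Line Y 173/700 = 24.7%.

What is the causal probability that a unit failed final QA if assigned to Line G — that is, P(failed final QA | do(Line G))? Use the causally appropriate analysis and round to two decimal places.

Within every shift level Line G has the lower rate, yet pooled Line Y does — Simpson's reversal.
The imbalance in shift arose from how units were allocated, not from anything the line did; and shift independently affects the outcome. The pooled gap is confounded — condition on shift.
Standardising Line G to the population shift mix: 0.562·1/65 + 0.438·167/435 = 0.177.

0.18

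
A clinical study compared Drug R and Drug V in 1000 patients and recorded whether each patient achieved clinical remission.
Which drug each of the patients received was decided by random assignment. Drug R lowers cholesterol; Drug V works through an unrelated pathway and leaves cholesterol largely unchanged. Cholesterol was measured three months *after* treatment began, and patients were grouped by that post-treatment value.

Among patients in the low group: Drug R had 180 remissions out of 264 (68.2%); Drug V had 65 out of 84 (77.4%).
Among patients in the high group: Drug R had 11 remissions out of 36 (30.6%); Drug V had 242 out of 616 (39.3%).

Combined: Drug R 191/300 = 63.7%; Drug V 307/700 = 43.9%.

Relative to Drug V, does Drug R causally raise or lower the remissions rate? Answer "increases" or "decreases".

increases

Within every cholesterol level Drug V has the higher rate, yet pooled Drug R does — Simpson's reversal.
Because the drug influences cholesterol, cholesterol is a post-treatment mediator, not a confounder. Stratifying on it would bias the estimate; the causal effect is the crude pooled difference.
Pooled: Drug R 63.7% vs Drug V 43.9%; Drug R is higher overall.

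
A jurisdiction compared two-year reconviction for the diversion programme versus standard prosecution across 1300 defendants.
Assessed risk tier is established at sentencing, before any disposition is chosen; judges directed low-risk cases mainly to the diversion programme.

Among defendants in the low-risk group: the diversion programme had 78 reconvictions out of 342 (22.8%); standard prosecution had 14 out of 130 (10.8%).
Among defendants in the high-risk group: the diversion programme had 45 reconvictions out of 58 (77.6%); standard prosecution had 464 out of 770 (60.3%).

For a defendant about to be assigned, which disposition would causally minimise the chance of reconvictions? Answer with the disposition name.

standard prosecution is lower inside every assessed risk tier stratum but the diversion programme is lower in aggregate. Whether to stratify depends on how assessed risk tier relates to the disposition.
Nothing the disposition does changes assessed risk tier; the imbalance is an allocation artefact. With assessed risk tier also predicting the outcome, the pooled figure is confounded, and the within-stratum comparison is the causal one.
Within each level — low-risk: 22.8% vs 10.8%; high-risk: 77.6% vs 60.3% — standard prosecution is lower every time.

standard prosecution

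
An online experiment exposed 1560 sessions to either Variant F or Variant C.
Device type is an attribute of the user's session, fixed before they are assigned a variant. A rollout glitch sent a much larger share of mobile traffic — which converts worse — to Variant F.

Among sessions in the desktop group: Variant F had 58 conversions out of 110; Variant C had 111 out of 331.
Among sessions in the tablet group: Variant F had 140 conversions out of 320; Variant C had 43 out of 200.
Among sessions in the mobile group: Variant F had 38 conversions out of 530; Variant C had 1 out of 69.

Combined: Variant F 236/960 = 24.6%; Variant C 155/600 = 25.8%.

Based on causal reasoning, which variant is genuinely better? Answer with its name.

Within every device type level Variant F has the higher rate, yet pooled Variant C does — Simpson's reversal.
Device type satisfies the back-door criterion: it is not a descendant of the variant, and it blocks the spurious path from variant to outcome. Adjusting for it (i.e., using the within-device type rates) gives the causal effect.
Within each level — desktop: 52.7% vs 33.5%; tablet: 43.8% vs 21.5%; mobile: 7.2% vs 1.4% — Variant F is higher every time.

Variant F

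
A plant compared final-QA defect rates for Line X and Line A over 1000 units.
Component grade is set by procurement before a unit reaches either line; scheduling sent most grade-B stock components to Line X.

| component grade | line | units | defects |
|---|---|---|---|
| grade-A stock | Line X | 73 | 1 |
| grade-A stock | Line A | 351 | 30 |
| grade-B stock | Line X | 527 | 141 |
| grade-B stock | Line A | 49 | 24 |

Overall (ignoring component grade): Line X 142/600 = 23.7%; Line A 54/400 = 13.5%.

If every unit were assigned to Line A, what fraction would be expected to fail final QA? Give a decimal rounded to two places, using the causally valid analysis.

The stratified and pooled comparisons disagree (Line X wins within each component grade; Line A wins overall), so the answer turns on the causal role of component grade.
Component grade differs across lines for reasons unrelated to any effect of the line itself, and it separately predicts the outcome — a classic confounder. We must compare within component grade levels.
Standardising Line A to the population component grade mix: 0.424·30/351 + 0.576·24/49 = 0.318.

0.32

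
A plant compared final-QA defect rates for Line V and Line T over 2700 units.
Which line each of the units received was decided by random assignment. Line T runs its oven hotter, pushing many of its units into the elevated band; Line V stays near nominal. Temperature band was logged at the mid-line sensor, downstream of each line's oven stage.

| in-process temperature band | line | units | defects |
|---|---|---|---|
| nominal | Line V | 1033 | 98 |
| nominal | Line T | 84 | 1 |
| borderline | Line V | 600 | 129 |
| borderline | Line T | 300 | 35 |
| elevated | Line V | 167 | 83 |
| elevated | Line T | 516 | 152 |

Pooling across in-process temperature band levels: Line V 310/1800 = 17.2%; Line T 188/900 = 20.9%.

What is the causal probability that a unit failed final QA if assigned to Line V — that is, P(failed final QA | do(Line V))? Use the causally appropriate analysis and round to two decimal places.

0.17

In-process temperature band is recorded after the line and is itself shifted by it — it sits on the causal path from line to outcome. Conditioning on a mediator would strip out part of the effect we want; the pooled comparison gives the total causal effect.
So P(outcome | do(Line V)) is just the pooled rate for Line V: 310/1800 = 0.172.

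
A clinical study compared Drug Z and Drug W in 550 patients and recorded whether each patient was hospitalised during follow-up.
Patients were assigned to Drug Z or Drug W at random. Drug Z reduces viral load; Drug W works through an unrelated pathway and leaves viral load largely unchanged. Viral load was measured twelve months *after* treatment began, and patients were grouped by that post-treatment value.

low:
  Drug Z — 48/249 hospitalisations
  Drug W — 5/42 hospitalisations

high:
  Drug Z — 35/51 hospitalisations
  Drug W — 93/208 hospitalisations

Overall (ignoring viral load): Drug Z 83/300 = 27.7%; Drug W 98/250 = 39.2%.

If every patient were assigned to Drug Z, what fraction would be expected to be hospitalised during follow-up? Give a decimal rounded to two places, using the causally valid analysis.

Because the drug influences viral load, viral load is a post-treatment mediator, not a confounder. Stratifying on it would bias the estimate; the causal effect is the crude pooled difference.
So P(outcome | do(Drug Z)) is just the pooled rate for Drug Z: 83/300 = 0.277.

0.28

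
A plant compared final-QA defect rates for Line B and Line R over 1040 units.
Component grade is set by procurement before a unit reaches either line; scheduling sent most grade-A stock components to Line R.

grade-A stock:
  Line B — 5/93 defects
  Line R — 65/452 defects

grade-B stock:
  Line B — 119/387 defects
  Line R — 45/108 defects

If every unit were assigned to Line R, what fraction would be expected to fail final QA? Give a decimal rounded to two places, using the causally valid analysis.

Line B is lower inside every component grade stratum but Line R is lower in aggregate. Whether to stratify depends on how component grade relates to the line.
Here component grade is a common cause — it drives both which line a case falls under and the outcome. The crude comparison mixes populations; the stratum-specific rates are the causally relevant ones.
Standardising Line R to the population component grade mix: 0.524·65/452 + 0.476·45/108 = 0.274.

0.27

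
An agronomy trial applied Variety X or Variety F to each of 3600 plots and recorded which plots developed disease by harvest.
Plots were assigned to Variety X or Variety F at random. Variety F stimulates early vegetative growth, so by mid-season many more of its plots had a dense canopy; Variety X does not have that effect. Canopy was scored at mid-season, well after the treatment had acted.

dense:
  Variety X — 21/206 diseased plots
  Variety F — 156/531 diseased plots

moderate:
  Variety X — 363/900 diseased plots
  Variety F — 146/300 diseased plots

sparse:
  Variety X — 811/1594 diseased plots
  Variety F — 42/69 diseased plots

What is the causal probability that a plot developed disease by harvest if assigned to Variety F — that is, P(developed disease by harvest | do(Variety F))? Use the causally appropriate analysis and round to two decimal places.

Mid-season canopy is recorded after the variety and is itself shifted by it — it sits on the causal path from variety to outcome. Conditioning on a mediator would strip out part of the effect we want; the pooled comparison gives the total causal effect.
So P(outcome | do(Variety F)) is just the pooled rate for Variety F: 344/900 = 0.382.

0.38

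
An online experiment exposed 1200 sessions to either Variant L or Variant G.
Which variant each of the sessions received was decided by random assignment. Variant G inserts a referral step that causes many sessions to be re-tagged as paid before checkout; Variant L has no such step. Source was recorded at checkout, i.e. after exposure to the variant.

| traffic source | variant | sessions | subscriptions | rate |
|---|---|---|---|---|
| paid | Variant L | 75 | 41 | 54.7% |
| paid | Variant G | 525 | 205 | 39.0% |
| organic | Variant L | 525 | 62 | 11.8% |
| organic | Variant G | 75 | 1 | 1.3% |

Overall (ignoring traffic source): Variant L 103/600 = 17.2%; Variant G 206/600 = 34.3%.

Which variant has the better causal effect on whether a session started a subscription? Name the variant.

Variant G

The traffic source-specific comparison favours Variant L throughout, but the pooled figures favour Variant G. The question is whether to condition on traffic source.
Traffic source is recorded after the variant and is itself shifted by it — it sits on the causal path from variant to outcome. Conditioning on a mediator would strip out part of the effect we want; the pooled comparison gives the total causal effect.
Pooled: Variant L 17.2% vs Variant G 34.3%; Variant G is higher overall.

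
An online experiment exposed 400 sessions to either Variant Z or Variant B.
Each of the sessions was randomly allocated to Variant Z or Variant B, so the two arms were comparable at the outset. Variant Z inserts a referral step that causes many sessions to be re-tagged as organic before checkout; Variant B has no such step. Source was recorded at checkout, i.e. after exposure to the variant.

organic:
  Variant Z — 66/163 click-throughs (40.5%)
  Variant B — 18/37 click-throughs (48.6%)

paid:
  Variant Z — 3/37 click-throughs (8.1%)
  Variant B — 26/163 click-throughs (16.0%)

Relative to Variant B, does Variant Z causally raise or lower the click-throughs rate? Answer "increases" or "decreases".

increases

The stratified and pooled comparisons disagree (Variant B wins within each traffic source; Variant Z wins overall), so the answer turns on the causal role of traffic source.
Because the variant influences traffic source, traffic source is a post-treatment mediator, not a confounder. Stratifying on it would bias the estimate; the causal effect is the crude pooled difference.
Pooled: Variant Z 34.5% vs Variant B 22.0%; Variant Z is higher overall.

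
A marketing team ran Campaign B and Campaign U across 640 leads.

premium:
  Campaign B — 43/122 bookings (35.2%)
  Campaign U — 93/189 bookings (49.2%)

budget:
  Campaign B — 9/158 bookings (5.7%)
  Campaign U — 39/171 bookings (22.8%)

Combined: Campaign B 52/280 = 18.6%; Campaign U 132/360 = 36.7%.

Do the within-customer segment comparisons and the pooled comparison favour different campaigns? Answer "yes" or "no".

Within each customer segment level (premium 35.2% vs 49.2%; budget 5.7% vs 22.8%), Campaign U has the higher rate every time. Pooled: 18.6% vs 36.7% — Campaign U has the higher rate overall. They agree.

no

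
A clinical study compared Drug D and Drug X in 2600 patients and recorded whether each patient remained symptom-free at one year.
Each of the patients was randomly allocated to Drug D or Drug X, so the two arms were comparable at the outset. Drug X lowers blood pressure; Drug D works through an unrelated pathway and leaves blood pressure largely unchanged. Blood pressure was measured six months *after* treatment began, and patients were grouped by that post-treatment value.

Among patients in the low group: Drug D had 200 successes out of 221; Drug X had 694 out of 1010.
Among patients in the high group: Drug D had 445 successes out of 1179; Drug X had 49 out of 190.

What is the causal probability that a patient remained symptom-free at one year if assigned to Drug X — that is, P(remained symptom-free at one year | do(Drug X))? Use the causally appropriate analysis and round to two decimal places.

Because the drug influences blood pressure, blood pressure is a post-treatment mediator, not a confounder. Stratifying on it would bias the estimate; the causal effect is the crude pooled difference.
So P(outcome | do(Drug X)) is just the pooled rate for Drug X: 743/1200 = 0.619.

0.62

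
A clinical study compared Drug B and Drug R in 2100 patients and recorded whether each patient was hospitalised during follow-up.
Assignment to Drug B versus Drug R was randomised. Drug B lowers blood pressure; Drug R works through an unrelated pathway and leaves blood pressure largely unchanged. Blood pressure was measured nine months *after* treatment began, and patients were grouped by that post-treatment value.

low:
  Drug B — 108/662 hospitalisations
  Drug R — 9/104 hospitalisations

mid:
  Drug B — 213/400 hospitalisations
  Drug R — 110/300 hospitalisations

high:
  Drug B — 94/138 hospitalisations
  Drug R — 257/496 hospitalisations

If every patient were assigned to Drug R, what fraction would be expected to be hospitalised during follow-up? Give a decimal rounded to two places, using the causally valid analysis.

0.42

Blood pressure is downstream of the drug. One should not condition on a consequence of treatment, so the overall rates are the right comparison.
So P(outcome | do(Drug R)) is just the pooled rate for Drug R: 376/900 = 0.418.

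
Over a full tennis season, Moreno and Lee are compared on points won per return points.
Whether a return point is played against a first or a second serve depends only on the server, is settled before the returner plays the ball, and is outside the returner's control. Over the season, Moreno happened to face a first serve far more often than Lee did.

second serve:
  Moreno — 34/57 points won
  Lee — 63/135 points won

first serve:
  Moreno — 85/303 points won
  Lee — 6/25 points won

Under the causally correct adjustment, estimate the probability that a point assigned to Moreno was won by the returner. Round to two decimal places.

Here serve type is a common cause — it drives both which player a case falls under and the outcome. The crude comparison mixes populations; the stratum-specific rates are the causally relevant ones.
Standardising Moreno to the population serve type mix: 0.369·34/57 + 0.631·85/303 = 0.397.

0.40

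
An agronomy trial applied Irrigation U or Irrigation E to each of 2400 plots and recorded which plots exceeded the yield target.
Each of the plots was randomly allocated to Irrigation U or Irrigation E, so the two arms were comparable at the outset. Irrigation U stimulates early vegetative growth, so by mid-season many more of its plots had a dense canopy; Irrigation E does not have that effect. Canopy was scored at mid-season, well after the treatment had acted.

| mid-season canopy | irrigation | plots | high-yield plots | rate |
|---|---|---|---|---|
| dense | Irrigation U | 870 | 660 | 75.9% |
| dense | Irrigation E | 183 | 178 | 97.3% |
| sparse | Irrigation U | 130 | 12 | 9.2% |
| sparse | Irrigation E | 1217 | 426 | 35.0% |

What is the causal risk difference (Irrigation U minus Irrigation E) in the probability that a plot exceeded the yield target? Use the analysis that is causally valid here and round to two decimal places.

Because the irrigation influences mid-season canopy, mid-season canopy is a post-treatment mediator, not a confounder. Stratifying on it would bias the estimate; the causal effect is the crude pooled difference.
The causal difference is the pooled difference: 0.672 − 0.431 = +0.241.

+0.24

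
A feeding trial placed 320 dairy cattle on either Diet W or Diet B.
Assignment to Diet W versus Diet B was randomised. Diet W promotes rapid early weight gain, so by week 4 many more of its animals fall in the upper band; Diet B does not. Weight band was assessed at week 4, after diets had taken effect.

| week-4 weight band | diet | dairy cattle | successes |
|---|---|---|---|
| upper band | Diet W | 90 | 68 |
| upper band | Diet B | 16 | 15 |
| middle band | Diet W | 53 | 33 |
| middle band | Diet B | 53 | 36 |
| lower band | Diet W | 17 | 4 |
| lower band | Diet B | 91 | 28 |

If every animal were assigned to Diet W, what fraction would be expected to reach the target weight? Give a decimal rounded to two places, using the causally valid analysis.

0.66

Within every week-4 weight band level Diet B has the higher rate, yet pooled Diet W does — Simpson's reversal.
Week-4 weight band lies on the pathway diet → week-4 weight band → outcome, so adjusting for it blocks the indirect effect. For the total causal effect of diet, use the unadjusted pooled rates.
So P(outcome | do(Diet W)) is just the pooled rate for Diet W: 105/160 = 0.656.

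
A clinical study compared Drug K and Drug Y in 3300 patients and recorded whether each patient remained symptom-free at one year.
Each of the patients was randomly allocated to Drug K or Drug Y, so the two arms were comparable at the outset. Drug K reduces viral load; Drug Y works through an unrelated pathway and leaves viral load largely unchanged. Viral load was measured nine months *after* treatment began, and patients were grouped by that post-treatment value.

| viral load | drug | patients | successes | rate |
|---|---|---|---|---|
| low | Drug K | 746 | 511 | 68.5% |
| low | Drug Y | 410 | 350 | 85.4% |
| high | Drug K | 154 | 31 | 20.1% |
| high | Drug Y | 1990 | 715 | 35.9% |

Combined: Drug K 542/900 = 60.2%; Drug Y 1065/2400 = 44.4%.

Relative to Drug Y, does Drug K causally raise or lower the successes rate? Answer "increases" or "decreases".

The stratified and pooled comparisons disagree (Drug Y wins within each viral load; Drug K wins overall), so the answer turns on the causal role of viral load.
Viral load lies on the pathway drug → viral load → outcome, so adjusting for it blocks the indirect effect. For the total causal effect of drug, use the unadjusted pooled rates.
Pooled: Drug K 60.2% vs Drug Y 44.4%; Drug K is higher overall.

increases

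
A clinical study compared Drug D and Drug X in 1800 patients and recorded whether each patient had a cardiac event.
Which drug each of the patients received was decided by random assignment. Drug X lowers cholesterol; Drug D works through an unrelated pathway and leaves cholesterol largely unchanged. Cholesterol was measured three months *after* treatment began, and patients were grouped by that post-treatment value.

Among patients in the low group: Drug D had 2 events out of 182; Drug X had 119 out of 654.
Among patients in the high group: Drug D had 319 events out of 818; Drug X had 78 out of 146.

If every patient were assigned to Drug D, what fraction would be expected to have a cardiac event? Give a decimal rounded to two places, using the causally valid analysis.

0.32

Within every cholesterol level Drug D has the lower rate, yet pooled Drug X does — Simpson's reversal.
Cholesterol is downstream of the drug. One should not condition on a consequence of treatment, so the overall rates are the right comparison.
So P(outcome | do(Drug D)) is just the pooled rate for Drug D: 321/1000 = 0.321.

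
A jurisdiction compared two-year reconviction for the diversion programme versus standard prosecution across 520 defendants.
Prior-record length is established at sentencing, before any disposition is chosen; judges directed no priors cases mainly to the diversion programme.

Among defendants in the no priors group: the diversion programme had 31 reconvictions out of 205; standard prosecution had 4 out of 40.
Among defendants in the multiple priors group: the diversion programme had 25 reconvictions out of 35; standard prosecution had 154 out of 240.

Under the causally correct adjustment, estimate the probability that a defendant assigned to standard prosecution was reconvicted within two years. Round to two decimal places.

0.39

Nothing the disposition does changes prior-record length; the imbalance is an allocation artefact. With prior-record length also predicting the outcome, the pooled figure is confounded, and the within-stratum comparison is the causal one.
Standardising standard prosecution to the population prior-record length mix: 0.471·4/40 + 0.529·154/240 = 0.386.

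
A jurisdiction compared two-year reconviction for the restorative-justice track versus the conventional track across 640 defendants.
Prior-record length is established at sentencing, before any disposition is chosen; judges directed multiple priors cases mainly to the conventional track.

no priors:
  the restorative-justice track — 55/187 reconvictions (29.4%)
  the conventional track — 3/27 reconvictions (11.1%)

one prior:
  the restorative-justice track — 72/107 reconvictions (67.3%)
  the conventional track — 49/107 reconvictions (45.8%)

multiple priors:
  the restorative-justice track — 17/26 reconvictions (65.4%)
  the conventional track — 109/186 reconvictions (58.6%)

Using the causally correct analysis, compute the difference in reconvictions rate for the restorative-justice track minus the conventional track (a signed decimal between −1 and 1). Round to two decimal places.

+0.16

the conventional track is lower inside every prior-record length stratum but the restorative-justice track is lower in aggregate. Whether to stratify depends on how prior-record length relates to the disposition.
Here prior-record length is a common cause — it drives both which disposition a case falls under and the outcome. The crude comparison mixes populations; the stratum-specific rates are the causally relevant ones.
Adjusting over the population distribution of prior-record length: 0.334·(0.294−0.111) + 0.334·(0.673−0.458) + 0.331·(0.654−0.586) = +0.156.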